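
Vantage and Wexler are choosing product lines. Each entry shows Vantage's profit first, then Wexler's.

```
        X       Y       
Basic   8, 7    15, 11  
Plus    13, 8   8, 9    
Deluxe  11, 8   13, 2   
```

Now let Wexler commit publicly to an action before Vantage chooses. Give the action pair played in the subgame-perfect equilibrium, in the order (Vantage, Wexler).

Backward induction with Wexler moving first.
- X: Vantage compares 8, 13, 11 and picks Plus; Wexler would get 8.
- Y: Vantage compares 15, 8, 13 and picks Basic; Wexler would get 11.
Maximizing over 8, 11, Wexler chooses Y. Subgame-perfect outcome: (Basic, Y) with payoffs (15, 11).

(Basic, Y)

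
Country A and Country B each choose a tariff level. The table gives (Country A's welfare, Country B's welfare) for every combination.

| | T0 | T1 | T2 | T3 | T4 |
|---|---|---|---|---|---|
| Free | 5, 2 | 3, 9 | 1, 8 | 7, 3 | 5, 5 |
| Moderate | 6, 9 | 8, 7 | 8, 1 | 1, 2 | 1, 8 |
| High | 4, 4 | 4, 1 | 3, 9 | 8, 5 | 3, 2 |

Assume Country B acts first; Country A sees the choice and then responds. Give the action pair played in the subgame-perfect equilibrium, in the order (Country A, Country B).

Country A best-responds to each possible Country B move:
- T0 → Country A plays Moderate (best of 5, 6, 4); Country B gets 9.
- T1 → Country A plays Moderate (best of 3, 8, 4); Country B gets 7.
- T2 → Country A plays Moderate (best of 1, 8, 3); Country B gets 1.
- T3 → Country A plays High (best of 7, 1, 8); Country B gets 5.
- T4 → Country A plays Free (best of 5, 1, 3); Country B gets 5.
Country B's induced payoffs are 9, 7, 1, 5, 5, so Country B commits to T0. Subgame-perfect outcome: (Moderate, T0) with payoffs (6, 9).

(Moderate, T0)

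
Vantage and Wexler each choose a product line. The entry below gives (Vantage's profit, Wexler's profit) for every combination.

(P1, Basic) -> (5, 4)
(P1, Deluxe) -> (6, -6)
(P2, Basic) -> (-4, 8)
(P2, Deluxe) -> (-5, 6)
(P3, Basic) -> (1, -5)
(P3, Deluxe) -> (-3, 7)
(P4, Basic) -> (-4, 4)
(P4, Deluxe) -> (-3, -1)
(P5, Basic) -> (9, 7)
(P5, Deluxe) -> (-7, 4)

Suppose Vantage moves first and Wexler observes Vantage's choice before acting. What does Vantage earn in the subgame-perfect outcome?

Wexler best-responds to each possible Vantage move:
- P1: BR = Basic, leader payoff 5.
- P2: BR = Basic, leader payoff -4.
- P3: BR = Deluxe, leader payoff -3.
- P4: BR = Basic, leader payoff -4.
- P5: BR = Basic, leader payoff 9.
Maximizing over 5, -4, -3, -4, 9, Vantage chooses P5. Subgame-perfect outcome: (P5, Basic) with payoffs (9, 7).

9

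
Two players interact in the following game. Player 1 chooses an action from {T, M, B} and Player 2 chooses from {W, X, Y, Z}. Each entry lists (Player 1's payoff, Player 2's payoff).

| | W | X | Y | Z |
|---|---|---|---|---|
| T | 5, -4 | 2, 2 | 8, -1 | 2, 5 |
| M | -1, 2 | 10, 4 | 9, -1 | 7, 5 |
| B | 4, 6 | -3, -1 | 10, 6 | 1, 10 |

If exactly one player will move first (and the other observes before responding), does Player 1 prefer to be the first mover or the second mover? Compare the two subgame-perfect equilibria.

second

If Player 1 leads: Player 2's best replies are T→Z, M→Z, B→Z; Player 1's induced payoffs 2, 7, 1; outcome (M, Z), payoffs (7, 5).
If Player 2 leads: Player 1's best replies are W→T, X→M, Y→B, Z→M; Player 2's induced payoffs -4, 4, 6, 5; outcome (B, Y), payoffs (10, 6).
Player 1 gets 7 moving first and 10 moving second, so Player 1 prefers to move second.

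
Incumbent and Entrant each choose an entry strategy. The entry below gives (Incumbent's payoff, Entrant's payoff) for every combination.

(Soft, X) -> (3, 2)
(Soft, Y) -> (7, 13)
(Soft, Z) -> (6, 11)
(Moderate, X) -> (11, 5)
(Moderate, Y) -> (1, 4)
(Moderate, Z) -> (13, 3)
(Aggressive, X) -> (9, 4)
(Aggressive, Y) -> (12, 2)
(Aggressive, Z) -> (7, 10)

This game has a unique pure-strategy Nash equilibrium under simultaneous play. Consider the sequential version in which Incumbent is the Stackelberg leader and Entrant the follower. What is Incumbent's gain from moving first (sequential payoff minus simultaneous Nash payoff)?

0

Entrant best-responds to each possible Incumbent move:
- Soft: BR = Y, leader payoff 7.
- Moderate: BR = X, leader payoff 11.
- Aggressive: BR = Z, leader payoff 7.
Maximizing over 7, 11, 7, Incumbent chooses Moderate. Subgame-perfect outcome: (Moderate, X) with payoffs (11, 5).
Under simultaneous play:
Incumbent's best replies: X→Moderate; Y→Aggressive; Z→Moderate.
Entrant's best replies: Soft→Y; Moderate→X; Aggressive→Z.
Only (Moderate, X) has each player best-responding; Nash payoffs (11, 5).
Incumbent's commitment gain: 11 − 11 = 0.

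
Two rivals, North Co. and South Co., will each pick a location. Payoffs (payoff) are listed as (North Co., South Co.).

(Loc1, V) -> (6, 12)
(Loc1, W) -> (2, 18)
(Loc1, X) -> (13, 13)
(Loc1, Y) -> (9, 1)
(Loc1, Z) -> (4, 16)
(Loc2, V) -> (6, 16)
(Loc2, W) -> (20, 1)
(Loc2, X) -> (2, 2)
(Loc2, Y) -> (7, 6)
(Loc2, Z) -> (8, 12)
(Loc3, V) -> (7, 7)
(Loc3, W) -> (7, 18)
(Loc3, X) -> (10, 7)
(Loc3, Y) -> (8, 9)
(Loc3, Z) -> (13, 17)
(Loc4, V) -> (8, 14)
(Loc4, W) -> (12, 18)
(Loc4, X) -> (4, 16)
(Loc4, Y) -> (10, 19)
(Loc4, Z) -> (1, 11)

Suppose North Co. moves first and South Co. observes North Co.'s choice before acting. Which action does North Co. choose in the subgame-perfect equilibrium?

South Co. best-responds to each possible North Co. move:
- Loc1 → South Co. plays W (best of 12, 18, 13, 1, 16); North Co. gets 2.
- Loc2 → South Co. plays V (best of 16, 1, 2, 6, 12); North Co. gets 6.
- Loc3 → South Co. plays W (best of 7, 18, 7, 9, 17); North Co. gets 7.
- Loc4 → South Co. plays Y (best of 14, 18, 16, 19, 11); North Co. gets 10.
Maximizing over 2, 6, 7, 10, North Co. chooses Loc4. Subgame-perfect outcome: (Loc4, Y) with payoffs (10, 19).

Loc4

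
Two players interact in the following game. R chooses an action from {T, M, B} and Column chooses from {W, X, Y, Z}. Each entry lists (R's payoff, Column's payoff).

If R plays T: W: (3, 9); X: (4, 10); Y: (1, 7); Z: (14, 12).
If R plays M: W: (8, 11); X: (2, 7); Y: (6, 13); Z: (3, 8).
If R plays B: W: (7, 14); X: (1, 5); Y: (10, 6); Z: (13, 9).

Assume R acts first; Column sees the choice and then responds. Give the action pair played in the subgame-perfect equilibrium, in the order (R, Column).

(T, Z)

Work backward from Column's decision.
- T: BR = Z, leader payoff 14.
- M: BR = Y, leader payoff 6.
- B: BR = W, leader payoff 7.
Maximizing over 14, 6, 7, R chooses T. Subgame-perfect outcome: (T, Z) with payoffs (14, 12).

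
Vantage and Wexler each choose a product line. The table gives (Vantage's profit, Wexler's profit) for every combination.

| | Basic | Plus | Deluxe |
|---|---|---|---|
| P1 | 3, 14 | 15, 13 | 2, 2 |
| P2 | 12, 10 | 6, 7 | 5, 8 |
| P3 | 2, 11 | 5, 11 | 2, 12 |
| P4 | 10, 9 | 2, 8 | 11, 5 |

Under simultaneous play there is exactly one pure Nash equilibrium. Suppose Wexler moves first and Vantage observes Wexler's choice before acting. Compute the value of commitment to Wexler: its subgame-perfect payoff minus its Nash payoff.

3

Work backward from Vantage's decision.
- Basic → Vantage plays P2 (best of 3, 12, 2, 10); Wexler gets 10.
- Plus → Vantage plays P1 (best of 15, 6, 5, 2); Wexler gets 13.
- Deluxe → Vantage plays P4 (best of 2, 5, 2, 11); Wexler gets 5.
Maximizing over 10, 13, 5, Wexler chooses Plus. Subgame-perfect outcome: (P1, Plus) with payoffs (15, 13).
For the simultaneous game, intersect best replies.
Vantage's best replies: Basic→P2; Plus→P1; Deluxe→P4.
Wexler's best replies: P1→Basic; P2→Basic; P3→Deluxe; P4→Basic.
Only (P2, Basic) has each player best-responding; Nash payoffs (12, 10).
Wexler's commitment gain: 13 − 10 = 3.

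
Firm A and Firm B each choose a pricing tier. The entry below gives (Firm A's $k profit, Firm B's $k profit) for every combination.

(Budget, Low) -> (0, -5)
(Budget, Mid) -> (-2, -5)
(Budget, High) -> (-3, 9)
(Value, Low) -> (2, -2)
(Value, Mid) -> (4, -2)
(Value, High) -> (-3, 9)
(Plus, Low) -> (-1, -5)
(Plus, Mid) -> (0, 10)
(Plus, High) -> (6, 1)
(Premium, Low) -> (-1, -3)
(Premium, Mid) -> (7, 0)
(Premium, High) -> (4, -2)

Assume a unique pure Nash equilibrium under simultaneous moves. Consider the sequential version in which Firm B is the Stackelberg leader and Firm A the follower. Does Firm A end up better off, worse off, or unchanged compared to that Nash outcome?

worse off

Solve by backward induction (Firm B leads).
- Low: BR = Value, leader payoff -2.
- Mid: BR = Premium, leader payoff 0.
- High: BR = Plus, leader payoff 1.
Maximizing over -2, 0, 1, Firm B chooses High. Subgame-perfect outcome: (Plus, High) with payoffs (6, 1).
Now find the simultaneous Nash equilibrium.
Firm A's best replies: Low→Value; Mid→Premium; High→Plus.
Firm B's best replies: Budget→High; Value→High; Plus→Mid; Premium→Mid.
Only (Premium, Mid) has each player best-responding; Nash payoffs (7, 0).
Firm A earns 6 sequentially versus 7 at the Nash outcome: worse off.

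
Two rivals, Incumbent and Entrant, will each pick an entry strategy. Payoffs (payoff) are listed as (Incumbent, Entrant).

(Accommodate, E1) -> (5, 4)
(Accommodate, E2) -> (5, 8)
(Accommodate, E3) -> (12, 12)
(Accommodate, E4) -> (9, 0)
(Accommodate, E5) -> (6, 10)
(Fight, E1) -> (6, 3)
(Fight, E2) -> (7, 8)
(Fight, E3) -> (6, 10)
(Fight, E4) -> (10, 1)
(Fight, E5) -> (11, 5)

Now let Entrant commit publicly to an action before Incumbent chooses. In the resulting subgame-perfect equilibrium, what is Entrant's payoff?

12

Work backward from Incumbent's decision.
- E1: Incumbent compares 5, 6 and picks Fight; Entrant would get 3.
- E2: Incumbent compares 5, 7 and picks Fight; Entrant would get 8.
- E3: Incumbent compares 12, 6 and picks Accommodate; Entrant would get 12.
- E4: Incumbent compares 9, 10 and picks Fight; Entrant would get 1.
- E5: Incumbent compares 6, 11 and picks Fight; Entrant would get 5.
Among 3, 8, 12, 1, 5, the best is 12 at E3. Subgame-perfect outcome: (Accommodate, E3) with payoffs (12, 12).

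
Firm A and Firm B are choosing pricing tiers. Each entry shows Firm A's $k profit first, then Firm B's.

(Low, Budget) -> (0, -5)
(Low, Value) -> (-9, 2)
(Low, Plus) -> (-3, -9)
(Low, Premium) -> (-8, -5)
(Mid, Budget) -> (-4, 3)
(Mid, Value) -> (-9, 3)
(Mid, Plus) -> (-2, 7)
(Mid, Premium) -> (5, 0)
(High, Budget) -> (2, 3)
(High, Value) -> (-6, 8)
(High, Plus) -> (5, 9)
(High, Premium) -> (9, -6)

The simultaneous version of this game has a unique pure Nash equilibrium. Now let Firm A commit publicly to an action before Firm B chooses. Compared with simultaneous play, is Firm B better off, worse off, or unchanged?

Firm B best-responds to each possible Firm A move:
- Low → Firm B plays Value (best of -5, 2, -9, -5); Firm A gets -9.
- Mid → Firm B plays Plus (best of 3, 3, 7, 0); Firm A gets -2.
- High → Firm B plays Plus (best of 3, 8, 9, -6); Firm A gets 5.
Firm A's induced payoffs are -9, -2, 5, so Firm A commits to High. Subgame-perfect outcome: (High, Plus) with payoffs (5, 9).
Now find the simultaneous Nash equilibrium.
Firm A's best replies: Budget→High; Value→High; Plus→High; Premium→High.
Firm B's best replies: Low→Value; Mid→Plus; High→Plus.
Only (High, Plus) has each player best-responding; Nash payoffs (5, 9).
Firm B earns 9 sequentially versus 9 at the Nash outcome: unchanged.

unchanged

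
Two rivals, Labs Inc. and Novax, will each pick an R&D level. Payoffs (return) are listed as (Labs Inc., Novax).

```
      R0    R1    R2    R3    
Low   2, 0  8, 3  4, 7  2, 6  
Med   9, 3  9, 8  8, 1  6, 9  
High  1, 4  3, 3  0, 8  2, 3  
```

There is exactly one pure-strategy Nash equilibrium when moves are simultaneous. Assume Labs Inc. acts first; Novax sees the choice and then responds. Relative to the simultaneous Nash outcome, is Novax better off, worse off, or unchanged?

Work backward from Novax's decision.
- Low: Novax compares 0, 3, 7, 6 and picks R2; Labs Inc. would get 4.
- Med: Novax compares 3, 8, 1, 9 and picks R3; Labs Inc. would get 6.
- High: Novax compares 4, 3, 8, 3 and picks R2; Labs Inc. would get 0.
Labs Inc.'s induced payoffs are 4, 6, 0, so Labs Inc. commits to Med. Subgame-perfect outcome: (Med, R3) with payoffs (6, 9).
Now find the simultaneous Nash equilibrium.
Labs Inc.'s best replies: R0→Med; R1→Med; R2→Med; R3→Med.
Novax's best replies: Low→R2; Med→R3; High→R2.
The unique mutual best reply is (Med, R3), giving (6, 9).
Novax earns 9 sequentially versus 9 at the Nash outcome: unchanged.

unchanged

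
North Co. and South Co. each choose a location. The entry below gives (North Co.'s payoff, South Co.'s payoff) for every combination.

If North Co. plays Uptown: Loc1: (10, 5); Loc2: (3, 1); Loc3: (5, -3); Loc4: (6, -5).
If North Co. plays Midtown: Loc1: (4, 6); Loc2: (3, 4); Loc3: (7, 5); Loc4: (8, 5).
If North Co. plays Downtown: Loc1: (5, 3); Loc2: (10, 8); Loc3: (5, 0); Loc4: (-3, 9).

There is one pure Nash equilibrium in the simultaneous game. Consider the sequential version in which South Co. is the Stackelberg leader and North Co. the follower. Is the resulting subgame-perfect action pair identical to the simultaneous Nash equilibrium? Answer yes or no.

North Co. best-responds to each possible South Co. move:
- Loc1 → North Co. plays Uptown (best of 10, 4, 5); South Co. gets 5.
- Loc2 → North Co. plays Downtown (best of 3, 3, 10); South Co. gets 8.
- Loc3 → North Co. plays Midtown (best of 5, 7, 5); South Co. gets 5.
- Loc4 → North Co. plays Midtown (best of 6, 8, -3); South Co. gets 5.
South Co.'s induced payoffs are 5, 8, 5, 5, so South Co. commits to Loc2. Subgame-perfect outcome: (Downtown, Loc2) with payoffs (10, 8).
Under simultaneous play:
North Co.'s best replies: Loc1→Uptown; Loc2→Downtown; Loc3→Midtown; Loc4→Midtown.
South Co.'s best replies: Uptown→Loc1; Midtown→Loc1; Downtown→Loc4.
The unique mutual best reply is (Uptown, Loc1), giving (10, 5).
Sequential outcome (Downtown, Loc2) differs from the Nash profile (Uptown, Loc1).

no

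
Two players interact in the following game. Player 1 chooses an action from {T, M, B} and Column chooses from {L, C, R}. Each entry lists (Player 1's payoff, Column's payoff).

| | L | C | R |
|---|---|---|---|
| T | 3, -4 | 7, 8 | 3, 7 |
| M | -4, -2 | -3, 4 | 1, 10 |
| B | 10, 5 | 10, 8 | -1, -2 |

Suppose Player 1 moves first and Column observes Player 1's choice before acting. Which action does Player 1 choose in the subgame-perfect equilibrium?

Backward induction with Player 1 moving first.
- T → Column plays C (best of -4, 8, 7); Player 1 gets 7.
- M → Column plays R (best of -2, 4, 10); Player 1 gets 1.
- B → Column plays C (best of 5, 8, -2); Player 1 gets 10.
Player 1's induced payoffs are 7, 1, 10, so Player 1 commits to B. Subgame-perfect outcome: (B, C) with payoffs (10, 8).

B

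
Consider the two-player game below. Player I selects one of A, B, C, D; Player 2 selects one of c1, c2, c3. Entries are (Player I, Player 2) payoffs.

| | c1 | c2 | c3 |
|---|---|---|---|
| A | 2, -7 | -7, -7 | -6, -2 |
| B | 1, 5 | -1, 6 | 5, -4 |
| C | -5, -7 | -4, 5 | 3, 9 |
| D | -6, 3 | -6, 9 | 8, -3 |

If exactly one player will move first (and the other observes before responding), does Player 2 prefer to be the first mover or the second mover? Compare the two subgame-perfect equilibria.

second

If Player I leads: Player 2's best replies are A→c3, B→c2, C→c3, D→c2; Player I's induced payoffs -6, -1, 3, -6; outcome (C, c3), payoffs (3, 9).
If Player 2 leads: Player I's best replies are c1→A, c2→B, c3→D; Player 2's induced payoffs -7, 6, -3; outcome (B, c2), payoffs (-1, 6).
Player 2 gets 6 moving first and 9 moving second, so Player 2 prefers to move second.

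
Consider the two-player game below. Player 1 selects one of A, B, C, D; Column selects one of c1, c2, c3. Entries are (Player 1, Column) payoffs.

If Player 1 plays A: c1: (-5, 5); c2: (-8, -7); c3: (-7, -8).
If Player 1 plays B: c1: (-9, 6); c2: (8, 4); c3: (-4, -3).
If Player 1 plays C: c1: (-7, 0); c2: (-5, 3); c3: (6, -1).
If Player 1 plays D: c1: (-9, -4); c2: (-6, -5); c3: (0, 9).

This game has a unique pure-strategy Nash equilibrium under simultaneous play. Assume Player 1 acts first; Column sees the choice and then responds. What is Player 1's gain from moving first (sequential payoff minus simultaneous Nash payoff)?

Work backward from Column's decision.
- A: BR = c1, leader payoff -5.
- B: BR = c1, leader payoff -9.
- C: BR = c2, leader payoff -5.
- D: BR = c3, leader payoff 0.
Maximizing over -5, -9, -5, 0, Player 1 chooses D. Subgame-perfect outcome: (D, c3) with payoffs (0, 9).
Now find the simultaneous Nash equilibrium.
Player 1's best replies: c1→A; c2→B; c3→C.
Column's best replies: A→c1; B→c1; C→c2; D→c3.
The unique mutual best reply is (A, c1), giving (-5, 5).
Player 1's commitment gain: 0 − -5 = 5.

5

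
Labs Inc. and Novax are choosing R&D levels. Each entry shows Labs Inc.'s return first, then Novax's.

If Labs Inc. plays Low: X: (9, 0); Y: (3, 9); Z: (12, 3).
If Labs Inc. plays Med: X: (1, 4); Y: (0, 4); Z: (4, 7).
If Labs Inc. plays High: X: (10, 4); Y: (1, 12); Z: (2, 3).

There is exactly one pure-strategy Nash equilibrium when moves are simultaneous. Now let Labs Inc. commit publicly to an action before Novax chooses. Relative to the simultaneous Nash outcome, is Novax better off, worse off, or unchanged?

Work backward from Novax's decision.
- Low: Novax compares 0, 9, 3 and picks Y; Labs Inc. would get 3.
- Med: Novax compares 4, 4, 7 and picks Z; Labs Inc. would get 4.
- High: Novax compares 4, 12, 3 and picks Y; Labs Inc. would get 1.
Maximizing over 3, 4, 1, Labs Inc. chooses Med. Subgame-perfect outcome: (Med, Z) with payoffs (4, 7).
Under simultaneous play:
Labs Inc.'s best replies: X→High; Y→Low; Z→Low.
Novax's best replies: Low→Y; Med→Z; High→Y.
The unique mutual best reply is (Low, Y), giving (3, 9).
Novax earns 7 sequentially versus 9 at the Nash outcome: worse off.

worse off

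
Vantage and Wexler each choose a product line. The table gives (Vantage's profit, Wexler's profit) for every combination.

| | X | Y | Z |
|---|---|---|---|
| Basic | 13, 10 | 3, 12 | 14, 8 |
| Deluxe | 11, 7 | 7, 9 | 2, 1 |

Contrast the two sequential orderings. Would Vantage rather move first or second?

second

If Vantage leads: Wexler's best replies are Basic→Y, Deluxe→Y; Vantage's induced payoffs 3, 7; outcome (Deluxe, Y), payoffs (7, 9).
If Wexler leads: Vantage's best replies are X→Basic, Y→Deluxe, Z→Basic; Wexler's induced payoffs 10, 9, 8; outcome (Basic, X), payoffs (13, 10).
Vantage gets 7 moving first and 13 moving second, so Vantage prefers to move second.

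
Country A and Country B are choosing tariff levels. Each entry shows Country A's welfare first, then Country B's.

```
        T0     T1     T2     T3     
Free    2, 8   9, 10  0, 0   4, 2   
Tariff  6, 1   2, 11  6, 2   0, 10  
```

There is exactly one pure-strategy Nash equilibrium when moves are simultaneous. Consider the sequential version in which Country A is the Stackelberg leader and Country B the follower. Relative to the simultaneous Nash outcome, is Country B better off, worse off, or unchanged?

Country B best-responds to each possible Country A move:
- Free: BR = T1, leader payoff 9.
- Tariff: BR = T1, leader payoff 2.
Maximizing over 9, 2, Country A chooses Free. Subgame-perfect outcome: (Free, T1) with payoffs (9, 10).
Under simultaneous play:
Country A's best replies: T0→Tariff; T1→Free; T2→Tariff; T3→Free.
Country B's best replies: Free→T1; Tariff→T1.
Only (Free, T1) has each player best-responding; Nash payoffs (9, 10).
Country B earns 10 sequentially versus 10 at the Nash outcome: unchanged.

unchanged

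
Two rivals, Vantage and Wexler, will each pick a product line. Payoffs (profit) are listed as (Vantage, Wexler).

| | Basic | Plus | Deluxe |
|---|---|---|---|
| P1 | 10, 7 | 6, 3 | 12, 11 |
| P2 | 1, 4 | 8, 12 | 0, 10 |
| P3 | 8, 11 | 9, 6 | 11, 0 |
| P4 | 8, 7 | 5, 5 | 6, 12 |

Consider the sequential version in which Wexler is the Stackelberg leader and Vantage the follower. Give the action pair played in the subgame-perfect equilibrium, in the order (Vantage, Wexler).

(P1, Deluxe)

Backward induction with Wexler moving first.
- Basic → Vantage plays P1 (best of 10, 1, 8, 8); Wexler gets 7.
- Plus → Vantage plays P3 (best of 6, 8, 9, 5); Wexler gets 6.
- Deluxe → Vantage plays P1 (best of 12, 0, 11, 6); Wexler gets 11.
Wexler's induced payoffs are 7, 6, 11, so Wexler commits to Deluxe. Subgame-perfect outcome: (P1, Deluxe) with payoffs (12, 11).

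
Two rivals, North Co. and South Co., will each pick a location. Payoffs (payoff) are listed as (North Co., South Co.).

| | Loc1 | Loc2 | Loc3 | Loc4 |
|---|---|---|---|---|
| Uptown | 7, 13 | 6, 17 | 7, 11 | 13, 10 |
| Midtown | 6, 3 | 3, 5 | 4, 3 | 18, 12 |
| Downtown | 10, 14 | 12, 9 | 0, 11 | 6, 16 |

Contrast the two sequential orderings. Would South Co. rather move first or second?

If North Co. leads: South Co.'s best replies are Uptown→Loc2, Midtown→Loc4, Downtown→Loc4; North Co.'s induced payoffs 6, 18, 6; outcome (Midtown, Loc4), payoffs (18, 12).
If South Co. leads: North Co.'s best replies are Loc1→Downtown, Loc2→Downtown, Loc3→Uptown, Loc4→Midtown; South Co.'s induced payoffs 14, 9, 11, 12; outcome (Downtown, Loc1), payoffs (10, 14).
South Co. gets 14 moving first and 12 moving second, so South Co. prefers to move first.

first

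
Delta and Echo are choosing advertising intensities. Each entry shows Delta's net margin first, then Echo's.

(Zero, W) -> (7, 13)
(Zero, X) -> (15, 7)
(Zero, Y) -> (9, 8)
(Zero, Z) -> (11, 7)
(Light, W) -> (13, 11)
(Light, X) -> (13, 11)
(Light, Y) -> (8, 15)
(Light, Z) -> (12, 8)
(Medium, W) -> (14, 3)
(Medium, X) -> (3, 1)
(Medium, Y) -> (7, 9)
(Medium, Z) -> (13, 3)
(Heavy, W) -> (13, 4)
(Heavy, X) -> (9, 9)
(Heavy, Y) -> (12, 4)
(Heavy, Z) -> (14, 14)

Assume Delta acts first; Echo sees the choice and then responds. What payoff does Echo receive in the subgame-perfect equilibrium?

Work backward from Echo's decision.
- Zero → Echo plays W (best of 13, 7, 8, 7); Delta gets 7.
- Light → Echo plays Y (best of 11, 11, 15, 8); Delta gets 8.
- Medium → Echo plays Y (best of 3, 1, 9, 3); Delta gets 7.
- Heavy → Echo plays Z (best of 4, 9, 4, 14); Delta gets 14.
Among 7, 8, 7, 14, the best is 14 at Heavy. Subgame-perfect outcome: (Heavy, Z) with payoffs (14, 14).

14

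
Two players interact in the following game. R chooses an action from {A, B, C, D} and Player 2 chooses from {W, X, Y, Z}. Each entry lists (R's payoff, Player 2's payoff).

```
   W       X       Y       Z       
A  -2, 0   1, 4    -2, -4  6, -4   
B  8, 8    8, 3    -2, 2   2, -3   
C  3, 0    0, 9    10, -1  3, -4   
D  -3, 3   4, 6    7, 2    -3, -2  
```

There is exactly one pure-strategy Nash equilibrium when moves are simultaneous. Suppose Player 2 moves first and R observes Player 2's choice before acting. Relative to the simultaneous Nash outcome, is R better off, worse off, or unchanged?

unchanged

R best-responds to each possible Player 2 move:
- W: R compares -2, 8, 3, -3 and picks B; Player 2 would get 8.
- X: R compares 1, 8, 0, 4 and picks B; Player 2 would get 3.
- Y: R compares -2, -2, 10, 7 and picks C; Player 2 would get -1.
- Z: R compares 6, 2, 3, -3 and picks A; Player 2 would get -4.
Maximizing over 8, 3, -1, -4, Player 2 chooses W. Subgame-perfect outcome: (B, W) with payoffs (8, 8).
Now find the simultaneous Nash equilibrium.
R's best replies: W→B; X→B; Y→C; Z→A.
Player 2's best replies: A→X; B→W; C→X; D→X.
Only (B, W) has each player best-responding; Nash payoffs (8, 8).
R earns 8 sequentially versus 8 at the Nash outcome: unchanged.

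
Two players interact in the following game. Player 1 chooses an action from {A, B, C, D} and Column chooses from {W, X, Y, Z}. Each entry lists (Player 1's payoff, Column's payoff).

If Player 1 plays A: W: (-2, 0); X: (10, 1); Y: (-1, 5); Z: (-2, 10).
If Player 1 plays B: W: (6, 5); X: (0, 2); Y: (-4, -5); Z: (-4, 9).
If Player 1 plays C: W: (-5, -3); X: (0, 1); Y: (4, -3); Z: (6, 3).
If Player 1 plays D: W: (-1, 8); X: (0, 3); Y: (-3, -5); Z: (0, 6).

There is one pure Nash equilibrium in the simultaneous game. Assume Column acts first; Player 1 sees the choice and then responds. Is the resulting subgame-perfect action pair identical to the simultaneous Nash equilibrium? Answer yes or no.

no

Work backward from Player 1's decision.
- W: BR = B, leader payoff 5.
- X: BR = A, leader payoff 1.
- Y: BR = C, leader payoff -3.
- Z: BR = C, leader payoff 3.
Among 5, 1, -3, 3, the best is 5 at W. Subgame-perfect outcome: (B, W) with payoffs (6, 5).
For the simultaneous game, intersect best replies.
Player 1's best replies: W→B; X→A; Y→C; Z→C.
Column's best replies: A→Z; B→Z; C→Z; D→W.
The unique mutual best reply is (C, Z), giving (6, 3).
Sequential outcome (B, W) differs from the Nash profile (C, Z).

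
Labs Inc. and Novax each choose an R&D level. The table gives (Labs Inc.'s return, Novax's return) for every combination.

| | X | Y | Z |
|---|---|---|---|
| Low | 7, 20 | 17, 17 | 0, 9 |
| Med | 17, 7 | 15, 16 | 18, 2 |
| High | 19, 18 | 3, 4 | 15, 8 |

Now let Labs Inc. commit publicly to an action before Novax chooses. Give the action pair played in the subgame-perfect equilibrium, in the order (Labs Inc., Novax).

Novax best-responds to each possible Labs Inc. move:
- Low: BR = X, leader payoff 7.
- Med: BR = Y, leader payoff 15.
- High: BR = X, leader payoff 19.
Labs Inc.'s induced payoffs are 7, 15, 19, so Labs Inc. commits to High. Subgame-perfect outcome: (High, X) with payoffs (19, 18).

(High, X)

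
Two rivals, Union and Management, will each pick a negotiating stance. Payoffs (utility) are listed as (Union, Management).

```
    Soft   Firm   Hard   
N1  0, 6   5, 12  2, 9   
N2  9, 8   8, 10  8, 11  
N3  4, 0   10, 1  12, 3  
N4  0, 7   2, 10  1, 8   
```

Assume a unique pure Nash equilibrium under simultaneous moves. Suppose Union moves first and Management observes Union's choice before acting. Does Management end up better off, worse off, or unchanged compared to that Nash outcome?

Work backward from Management's decision.
- N1 → Management plays Firm (best of 6, 12, 9); Union gets 5.
- N2 → Management plays Hard (best of 8, 10, 11); Union gets 8.
- N3 → Management plays Hard (best of 0, 1, 3); Union gets 12.
- N4 → Management plays Firm (best of 7, 10, 8); Union gets 2.
Union's induced payoffs are 5, 8, 12, 2, so Union commits to N3. Subgame-perfect outcome: (N3, Hard) with payoffs (12, 3).
Now find the simultaneous Nash equilibrium.
Union's best replies: Soft→N2; Firm→N3; Hard→N3.
Management's best replies: N1→Firm; N2→Hard; N3→Hard; N4→Firm.
Only (N3, Hard) has each player best-responding; Nash payoffs (12, 3).
Management earns 3 sequentially versus 3 at the Nash outcome: unchanged.

unchanged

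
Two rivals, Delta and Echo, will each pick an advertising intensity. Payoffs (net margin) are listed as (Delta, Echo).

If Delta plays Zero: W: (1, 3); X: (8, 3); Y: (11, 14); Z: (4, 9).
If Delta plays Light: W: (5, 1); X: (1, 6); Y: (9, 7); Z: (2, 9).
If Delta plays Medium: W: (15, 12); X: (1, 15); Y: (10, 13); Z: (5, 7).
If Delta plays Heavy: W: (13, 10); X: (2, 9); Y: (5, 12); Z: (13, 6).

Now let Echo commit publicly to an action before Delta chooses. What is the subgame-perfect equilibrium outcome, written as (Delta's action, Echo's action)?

Work backward from Delta's decision.
- W: BR = Medium, leader payoff 12.
- X: BR = Zero, leader payoff 3.
- Y: BR = Zero, leader payoff 14.
- Z: BR = Heavy, leader payoff 6.
Echo's induced payoffs are 12, 3, 14, 6, so Echo commits to Y. Subgame-perfect outcome: (Zero, Y) with payoffs (11, 14).

(Zero, Y)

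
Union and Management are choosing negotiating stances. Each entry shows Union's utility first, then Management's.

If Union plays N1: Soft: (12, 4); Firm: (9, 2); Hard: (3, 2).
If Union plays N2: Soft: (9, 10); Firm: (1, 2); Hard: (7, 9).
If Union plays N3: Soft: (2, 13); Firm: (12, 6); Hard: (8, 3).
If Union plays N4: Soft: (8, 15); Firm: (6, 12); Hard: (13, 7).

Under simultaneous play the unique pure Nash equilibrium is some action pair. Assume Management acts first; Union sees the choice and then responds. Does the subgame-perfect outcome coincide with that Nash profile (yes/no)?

no

Work backward from Union's decision.
- Soft: BR = N1, leader payoff 4.
- Firm: BR = N3, leader payoff 6.
- Hard: BR = N4, leader payoff 7.
Maximizing over 4, 6, 7, Management chooses Hard. Subgame-perfect outcome: (N4, Hard) with payoffs (13, 7).
For the simultaneous game, intersect best replies.
Union's best replies: Soft→N1; Firm→N3; Hard→N4.
Management's best replies: N1→Soft; N2→Soft; N3→Soft; N4→Soft.
Only (N1, Soft) has each player best-responding; Nash payoffs (12, 4).
Sequential outcome (N4, Hard) differs from the Nash profile (N1, Soft).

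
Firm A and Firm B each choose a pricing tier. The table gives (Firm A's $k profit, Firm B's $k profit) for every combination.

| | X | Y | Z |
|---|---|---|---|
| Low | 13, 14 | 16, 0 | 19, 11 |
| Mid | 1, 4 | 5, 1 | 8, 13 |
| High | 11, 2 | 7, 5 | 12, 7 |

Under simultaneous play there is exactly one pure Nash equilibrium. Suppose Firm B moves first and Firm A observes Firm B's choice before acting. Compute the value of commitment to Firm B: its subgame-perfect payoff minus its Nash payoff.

Solve by backward induction (Firm B leads).
- X: Firm A compares 13, 1, 11 and picks Low; Firm B would get 14.
- Y: Firm A compares 16, 5, 7 and picks Low; Firm B would get 0.
- Z: Firm A compares 19, 8, 12 and picks Low; Firm B would get 11.
Among 14, 0, 11, the best is 14 at X. Subgame-perfect outcome: (Low, X) with payoffs (13, 14).
Under simultaneous play:
Firm A's best replies: X→Low; Y→Low; Z→Low.
Firm B's best replies: Low→X; Mid→Z; High→Z.
The unique mutual best reply is (Low, X), giving (13, 14).
Firm B's commitment gain: 14 − 14 = 0.

0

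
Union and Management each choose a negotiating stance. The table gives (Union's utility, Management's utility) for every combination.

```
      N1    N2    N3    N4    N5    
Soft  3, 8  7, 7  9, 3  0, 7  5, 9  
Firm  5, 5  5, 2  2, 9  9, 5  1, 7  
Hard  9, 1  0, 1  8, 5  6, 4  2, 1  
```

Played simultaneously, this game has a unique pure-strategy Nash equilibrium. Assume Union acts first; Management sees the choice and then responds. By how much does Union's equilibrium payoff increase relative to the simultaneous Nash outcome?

Work backward from Management's decision.
- Soft: BR = N5, leader payoff 5.
- Firm: BR = N3, leader payoff 2.
- Hard: BR = N3, leader payoff 8.
Among 5, 2, 8, the best is 8 at Hard. Subgame-perfect outcome: (Hard, N3) with payoffs (8, 5).
Now find the simultaneous Nash equilibrium.
Union's best replies: N1→Hard; N2→Soft; N3→Soft; N4→Firm; N5→Soft.
Management's best replies: Soft→N5; Firm→N3; Hard→N3.
Only (Soft, N5) has each player best-responding; Nash payoffs (5, 9).
Union's commitment gain: 8 − 5 = 3.

3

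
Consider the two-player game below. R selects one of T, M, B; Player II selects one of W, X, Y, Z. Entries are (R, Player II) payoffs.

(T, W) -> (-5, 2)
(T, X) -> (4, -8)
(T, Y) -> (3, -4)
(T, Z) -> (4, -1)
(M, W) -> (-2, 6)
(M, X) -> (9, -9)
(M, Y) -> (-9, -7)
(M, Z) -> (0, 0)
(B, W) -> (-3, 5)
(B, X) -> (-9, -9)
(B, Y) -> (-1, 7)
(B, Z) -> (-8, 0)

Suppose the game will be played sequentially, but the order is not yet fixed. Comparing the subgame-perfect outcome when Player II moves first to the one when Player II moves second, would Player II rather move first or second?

If R leads: Player II's best replies are T→W, M→W, B→Y; R's induced payoffs -5, -2, -1; outcome (B, Y), payoffs (-1, 7).
If Player II leads: R's best replies are W→M, X→M, Y→T, Z→T; Player II's induced payoffs 6, -9, -4, -1; outcome (M, W), payoffs (-2, 6).
Player II gets 6 moving first and 7 moving second, so Player II prefers to move second.

second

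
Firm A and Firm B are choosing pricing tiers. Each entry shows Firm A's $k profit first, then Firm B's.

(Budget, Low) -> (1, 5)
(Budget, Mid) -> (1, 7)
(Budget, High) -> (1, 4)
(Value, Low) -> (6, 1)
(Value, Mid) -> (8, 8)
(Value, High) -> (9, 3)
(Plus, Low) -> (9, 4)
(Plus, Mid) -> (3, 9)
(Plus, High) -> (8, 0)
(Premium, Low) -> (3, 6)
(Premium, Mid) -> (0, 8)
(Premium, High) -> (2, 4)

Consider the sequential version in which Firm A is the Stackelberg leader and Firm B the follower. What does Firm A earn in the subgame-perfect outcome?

8

Work backward from Firm B's decision.
- Budget: Firm B compares 5, 7, 4 and picks Mid; Firm A would get 1.
- Value: Firm B compares 1, 8, 3 and picks Mid; Firm A would get 8.
- Plus: Firm B compares 4, 9, 0 and picks Mid; Firm A would get 3.
- Premium: Firm B compares 6, 8, 4 and picks Mid; Firm A would get 0.
Maximizing over 1, 8, 3, 0, Firm A chooses Value. Subgame-perfect outcome: (Value, Mid) with payoffs (8, 8).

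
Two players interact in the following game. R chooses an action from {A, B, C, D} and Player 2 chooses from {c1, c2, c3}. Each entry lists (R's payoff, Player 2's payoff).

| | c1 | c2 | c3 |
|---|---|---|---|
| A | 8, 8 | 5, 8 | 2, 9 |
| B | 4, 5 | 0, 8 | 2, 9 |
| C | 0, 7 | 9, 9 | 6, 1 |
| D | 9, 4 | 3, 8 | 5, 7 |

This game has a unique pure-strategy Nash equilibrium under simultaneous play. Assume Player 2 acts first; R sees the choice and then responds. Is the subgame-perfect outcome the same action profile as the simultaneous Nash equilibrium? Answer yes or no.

R best-responds to each possible Player 2 move:
- c1: BR = D, leader payoff 4.
- c2: BR = C, leader payoff 9.
- c3: BR = C, leader payoff 1.
Player 2's induced payoffs are 4, 9, 1, so Player 2 commits to c2. Subgame-perfect outcome: (C, c2) with payoffs (9, 9).
Under simultaneous play:
R's best replies: c1→D; c2→C; c3→C.
Player 2's best replies: A→c3; B→c3; C→c2; D→c2.
The unique mutual best reply is (C, c2), giving (9, 9).
Sequential outcome (C, c2) coincides with the Nash profile (C, c2).

yes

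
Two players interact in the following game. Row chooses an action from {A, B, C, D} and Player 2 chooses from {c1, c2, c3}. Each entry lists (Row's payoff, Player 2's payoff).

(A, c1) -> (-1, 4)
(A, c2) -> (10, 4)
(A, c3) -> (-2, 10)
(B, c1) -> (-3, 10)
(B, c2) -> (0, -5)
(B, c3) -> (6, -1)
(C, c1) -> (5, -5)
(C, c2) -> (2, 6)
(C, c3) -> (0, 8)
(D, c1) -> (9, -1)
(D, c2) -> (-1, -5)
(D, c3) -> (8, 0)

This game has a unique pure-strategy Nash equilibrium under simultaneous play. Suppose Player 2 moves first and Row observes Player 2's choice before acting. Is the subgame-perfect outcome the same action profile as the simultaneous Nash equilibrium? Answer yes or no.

Work backward from Row's decision.
- c1 → Row plays D (best of -1, -3, 5, 9); Player 2 gets -1.
- c2 → Row plays A (best of 10, 0, 2, -1); Player 2 gets 4.
- c3 → Row plays D (best of -2, 6, 0, 8); Player 2 gets 0.
Maximizing over -1, 4, 0, Player 2 chooses c2. Subgame-perfect outcome: (A, c2) with payoffs (10, 4).
Under simultaneous play:
Row's best replies: c1→D; c2→A; c3→D.
Player 2's best replies: A→c3; B→c1; C→c3; D→c3.
The unique mutual best reply is (D, c3), giving (8, 0).
Sequential outcome (A, c2) differs from the Nash profile (D, c3).

no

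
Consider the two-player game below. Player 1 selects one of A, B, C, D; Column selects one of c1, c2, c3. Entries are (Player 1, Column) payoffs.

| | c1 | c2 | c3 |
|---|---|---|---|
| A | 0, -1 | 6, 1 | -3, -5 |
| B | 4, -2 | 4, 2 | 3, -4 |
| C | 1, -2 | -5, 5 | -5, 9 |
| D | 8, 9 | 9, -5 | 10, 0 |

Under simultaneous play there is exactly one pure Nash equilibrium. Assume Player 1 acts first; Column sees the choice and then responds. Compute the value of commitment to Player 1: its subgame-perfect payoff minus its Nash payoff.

0

Backward induction with Player 1 moving first.
- A: Column compares -1, 1, -5 and picks c2; Player 1 would get 6.
- B: Column compares -2, 2, -4 and picks c2; Player 1 would get 4.
- C: Column compares -2, 5, 9 and picks c3; Player 1 would get -5.
- D: Column compares 9, -5, 0 and picks c1; Player 1 would get 8.
Player 1's induced payoffs are 6, 4, -5, 8, so Player 1 commits to D. Subgame-perfect outcome: (D, c1) with payoffs (8, 9).
Now find the simultaneous Nash equilibrium.
Player 1's best replies: c1→D; c2→D; c3→D.
Column's best replies: A→c2; B→c2; C→c3; D→c1.
Only (D, c1) has each player best-responding; Nash payoffs (8, 9).
Player 1's commitment gain: 8 − 8 = 0.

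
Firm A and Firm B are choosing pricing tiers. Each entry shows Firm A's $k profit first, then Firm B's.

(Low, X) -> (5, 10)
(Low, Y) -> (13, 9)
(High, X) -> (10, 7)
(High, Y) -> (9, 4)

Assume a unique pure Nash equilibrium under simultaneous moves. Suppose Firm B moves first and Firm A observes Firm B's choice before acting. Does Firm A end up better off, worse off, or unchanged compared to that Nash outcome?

better off

Work backward from Firm A's decision.
- X → Firm A plays High (best of 5, 10); Firm B gets 7.
- Y → Firm A plays Low (best of 13, 9); Firm B gets 9.
Among 7, 9, the best is 9 at Y. Subgame-perfect outcome: (Low, Y) with payoffs (13, 9).
Under simultaneous play:
Firm A's best replies: X→High; Y→Low.
Firm B's best replies: Low→X; High→X.
The unique mutual best reply is (High, X), giving (10, 7).
Firm A earns 13 sequentially versus 10 at the Nash outcome: better off.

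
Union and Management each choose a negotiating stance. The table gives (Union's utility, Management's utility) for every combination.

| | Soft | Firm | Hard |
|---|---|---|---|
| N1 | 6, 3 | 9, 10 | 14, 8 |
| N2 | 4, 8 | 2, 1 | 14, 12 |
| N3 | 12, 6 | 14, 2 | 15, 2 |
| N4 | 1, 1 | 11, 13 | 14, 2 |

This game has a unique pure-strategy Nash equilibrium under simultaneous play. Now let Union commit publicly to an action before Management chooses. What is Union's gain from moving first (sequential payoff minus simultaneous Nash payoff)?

2

Backward induction with Union moving first.
- N1 → Management plays Firm (best of 3, 10, 8); Union gets 9.
- N2 → Management plays Hard (best of 8, 1, 12); Union gets 14.
- N3 → Management plays Soft (best of 6, 2, 2); Union gets 12.
- N4 → Management plays Firm (best of 1, 13, 2); Union gets 11.
Among 9, 14, 12, 11, the best is 14 at N2. Subgame-perfect outcome: (N2, Hard) with payoffs (14, 12).
Under simultaneous play:
Union's best replies: Soft→N3; Firm→N3; Hard→N3.
Management's best replies: N1→Firm; N2→Hard; N3→Soft; N4→Firm.
Only (N3, Soft) has each player best-responding; Nash payoffs (12, 6).
Union's commitment gain: 14 − 12 = 2.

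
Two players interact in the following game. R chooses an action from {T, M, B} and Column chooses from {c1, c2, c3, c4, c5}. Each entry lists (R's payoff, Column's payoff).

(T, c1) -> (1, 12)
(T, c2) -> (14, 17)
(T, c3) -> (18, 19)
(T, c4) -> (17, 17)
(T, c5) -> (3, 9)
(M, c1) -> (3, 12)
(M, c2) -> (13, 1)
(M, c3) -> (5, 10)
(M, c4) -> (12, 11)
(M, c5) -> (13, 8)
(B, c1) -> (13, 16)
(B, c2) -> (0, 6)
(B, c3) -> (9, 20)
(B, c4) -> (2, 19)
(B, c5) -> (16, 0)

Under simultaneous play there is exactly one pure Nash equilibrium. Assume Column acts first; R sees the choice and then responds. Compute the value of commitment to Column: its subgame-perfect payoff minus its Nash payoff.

R best-responds to each possible Column move:
- c1: BR = B, leader payoff 16.
- c2: BR = T, leader payoff 17.
- c3: BR = T, leader payoff 19.
- c4: BR = T, leader payoff 17.
- c5: BR = B, leader payoff 0.
Among 16, 17, 19, 17, 0, the best is 19 at c3. Subgame-perfect outcome: (T, c3) with payoffs (18, 19).
Now find the simultaneous Nash equilibrium.
R's best replies: c1→B; c2→T; c3→T; c4→T; c5→B.
Column's best replies: T→c3; M→c1; B→c3.
The unique mutual best reply is (T, c3), giving (18, 19).
Column's commitment gain: 19 − 19 = 0.

0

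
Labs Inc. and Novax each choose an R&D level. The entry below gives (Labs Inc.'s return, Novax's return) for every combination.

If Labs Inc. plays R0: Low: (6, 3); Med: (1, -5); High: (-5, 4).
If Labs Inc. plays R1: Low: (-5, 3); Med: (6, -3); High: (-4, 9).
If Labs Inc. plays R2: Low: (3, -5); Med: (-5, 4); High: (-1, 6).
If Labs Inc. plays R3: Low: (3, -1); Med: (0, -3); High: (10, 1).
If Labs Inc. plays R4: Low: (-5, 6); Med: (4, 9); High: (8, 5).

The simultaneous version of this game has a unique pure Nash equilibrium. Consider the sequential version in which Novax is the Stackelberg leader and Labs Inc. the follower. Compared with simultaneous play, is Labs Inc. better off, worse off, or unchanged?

Labs Inc. best-responds to each possible Novax move:
- Low → Labs Inc. plays R0 (best of 6, -5, 3, 3, -5); Novax gets 3.
- Med → Labs Inc. plays R1 (best of 1, 6, -5, 0, 4); Novax gets -3.
- High → Labs Inc. plays R3 (best of -5, -4, -1, 10, 8); Novax gets 1.
Among 3, -3, 1, the best is 3 at Low. Subgame-perfect outcome: (R0, Low) with payoffs (6, 3).
Under simultaneous play:
Labs Inc.'s best replies: Low→R0; Med→R1; High→R3.
Novax's best replies: R0→High; R1→High; R2→High; R3→High; R4→Med.
The unique mutual best reply is (R3, High), giving (10, 1).
Labs Inc. earns 6 sequentially versus 10 at the Nash outcome: worse off.

worse off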